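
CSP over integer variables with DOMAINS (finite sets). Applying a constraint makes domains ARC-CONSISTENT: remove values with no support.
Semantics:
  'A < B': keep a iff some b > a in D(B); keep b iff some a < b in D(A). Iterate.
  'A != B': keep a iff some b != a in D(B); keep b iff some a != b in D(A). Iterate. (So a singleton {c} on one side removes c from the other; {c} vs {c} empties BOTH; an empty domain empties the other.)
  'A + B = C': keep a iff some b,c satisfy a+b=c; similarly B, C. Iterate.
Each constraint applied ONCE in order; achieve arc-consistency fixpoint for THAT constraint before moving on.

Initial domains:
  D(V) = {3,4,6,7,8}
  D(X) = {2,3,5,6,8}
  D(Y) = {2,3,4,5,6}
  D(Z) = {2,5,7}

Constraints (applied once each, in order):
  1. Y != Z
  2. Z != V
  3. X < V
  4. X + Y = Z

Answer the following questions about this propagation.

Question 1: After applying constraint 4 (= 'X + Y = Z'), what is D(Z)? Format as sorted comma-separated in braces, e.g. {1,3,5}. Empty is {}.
Constraint 1 (Y != Z) on D(Y)={2,3,4,5,6} D(Z)={2,5,7}: no change
Constraint 2 (Z != V) on D(Z)={2,5,7} D(V)={3,4,6,7,8}: no change
Constraint 3 (X < V) on D(X)={2,3,5,6,8} D(V)={3,4,6,7,8}: X {2,3,5,6,8}->{2,3,5,6}
Constraint 4 (X + Y = Z) on D(X)={2,3,5,6} D(Y)={2,3,4,5,6} D(Z)={2,5,7}: X {2,3,5,6}->{2,3,5}; Y {2,3,4,5,6}->{2,3,4,5}; Z {2,5,7}->{5,7}
So after constraint 4: D(Z) = {5,7}

Answer: {5,7}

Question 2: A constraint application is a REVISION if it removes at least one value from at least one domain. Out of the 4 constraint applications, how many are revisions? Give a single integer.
Answer: 2

Derivation:
Constraint 1 (Y != Z) on D(Y)={2,3,4,5,6} D(Z)={2,5,7}: no change => not a revision
Constraint 2 (Z != V) on D(Z)={2,5,7} D(V)={3,4,6,7,8}: no change => not a revision
Constraint 3 (X < V) on D(X)={2,3,5,6,8} D(V)={3,4,6,7,8}: X {2,3,5,6,8}->{2,3,5,6} => REVISION
Constraint 4 (X + Y = Z) on D(X)={2,3,5,6} D(Y)={2,3,4,5,6} D(Z)={2,5,7}: X {2,3,5,6}->{2,3,5}; Y {2,3,4,5,6}->{2,3,4,5}; Z {2,5,7}->{5,7} => REVISION
Total revisions = 2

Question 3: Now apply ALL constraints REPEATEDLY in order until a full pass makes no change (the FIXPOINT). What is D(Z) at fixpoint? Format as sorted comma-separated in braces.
pass 0 (initial): D(Z)={2,5,7}
pass 1: X {2,3,5,6,8}->{2,3,5}; Y {2,3,4,5,6}->{2,3,4,5}; Z {2,5,7}->{5,7}
pass 2: no change
Fixpoint after 2 passes: D(Z) = {5,7}

Answer: {5,7}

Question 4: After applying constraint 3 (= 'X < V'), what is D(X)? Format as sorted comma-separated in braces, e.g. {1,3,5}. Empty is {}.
Answer: {2,3,5,6}

Derivation:
Constraint 1 (Y != Z) on D(Y)={2,3,4,5,6} D(Z)={2,5,7}: no change
Constraint 2 (Z != V) on D(Z)={2,5,7} D(V)={3,4,6,7,8}: no change
Constraint 3 (X < V) on D(X)={2,3,5,6,8} D(V)={3,4,6,7,8}: X {2,3,5,6,8}->{2,3,5,6}
So after constraint 3: D(X) = {2,3,5,6}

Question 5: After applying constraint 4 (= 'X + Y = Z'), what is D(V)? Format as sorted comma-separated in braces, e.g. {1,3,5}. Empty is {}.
Constraint 1 (Y != Z) on D(Y)={2,3,4,5,6} D(Z)={2,5,7}: no change
Constraint 2 (Z != V) on D(Z)={2,5,7} D(V)={3,4,6,7,8}: no change
Constraint 3 (X < V) on D(X)={2,3,5,6,8} D(V)={3,4,6,7,8}: X {2,3,5,6,8}->{2,3,5,6}
Constraint 4 (X + Y = Z) on D(X)={2,3,5,6} D(Y)={2,3,4,5,6} D(Z)={2,5,7}: X {2,3,5,6}->{2,3,5}; Y {2,3,4,5,6}->{2,3,4,5}; Z {2,5,7}->{5,7}
So after constraint 4: D(V) = {3,4,6,7,8}

Answer: {3,4,6,7,8}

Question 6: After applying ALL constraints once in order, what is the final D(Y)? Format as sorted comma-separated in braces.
Constraint 1 (Y != Z) on D(Y)={2,3,4,5,6} D(Z)={2,5,7}: no change
Constraint 2 (Z != V) on D(Z)={2,5,7} D(V)={3,4,6,7,8}: no change
Constraint 3 (X < V) on D(X)={2,3,5,6,8} D(V)={3,4,6,7,8}: X {2,3,5,6,8}->{2,3,5,6}
Constraint 4 (X + Y = Z) on D(X)={2,3,5,6} D(Y)={2,3,4,5,6} D(Z)={2,5,7}: X {2,3,5,6}->{2,3,5}; Y {2,3,4,5,6}->{2,3,4,5}; Z {2,5,7}->{5,7}
So after all 4 constraints: D(Y) = {2,3,4,5}

Answer: {2,3,4,5}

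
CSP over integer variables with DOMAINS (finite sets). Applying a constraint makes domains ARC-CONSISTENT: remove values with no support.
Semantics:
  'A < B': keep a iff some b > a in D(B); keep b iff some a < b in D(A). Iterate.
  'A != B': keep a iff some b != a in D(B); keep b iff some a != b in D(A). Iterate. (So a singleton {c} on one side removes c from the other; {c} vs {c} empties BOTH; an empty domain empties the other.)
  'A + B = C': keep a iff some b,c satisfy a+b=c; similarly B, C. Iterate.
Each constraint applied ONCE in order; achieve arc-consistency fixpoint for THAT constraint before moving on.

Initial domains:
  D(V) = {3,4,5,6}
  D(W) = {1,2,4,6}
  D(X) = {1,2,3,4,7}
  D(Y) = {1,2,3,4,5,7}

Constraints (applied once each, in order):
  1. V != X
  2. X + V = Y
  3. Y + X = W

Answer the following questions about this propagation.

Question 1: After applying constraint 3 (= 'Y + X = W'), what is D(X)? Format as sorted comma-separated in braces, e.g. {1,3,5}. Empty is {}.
Constraint 1 (V != X) on D(V)={3,4,5,6} D(X)={1,2,3,4,7}: no change
Constraint 2 (X + V = Y) on D(X)={1,2,3,4,7} D(V)={3,4,5,6} D(Y)={1,2,3,4,5,7}: X {1,2,3,4,7}->{1,2,3,4}; Y {1,2,3,4,5,7}->{4,5,7}
Constraint 3 (Y + X = W) on D(Y)={4,5,7} D(X)={1,2,3,4} D(W)={1,2,4,6}: Y {4,5,7}->{4,5}; X {1,2,3,4}->{1,2}; W {1,2,4,6}->{6}
So after constraint 3: D(X) = {1,2}

Answer: {1,2}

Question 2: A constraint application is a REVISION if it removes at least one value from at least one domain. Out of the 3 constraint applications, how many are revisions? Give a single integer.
Constraint 1 (V != X) on D(V)={3,4,5,6} D(X)={1,2,3,4,7}: no change => not a revision
Constraint 2 (X + V = Y) on D(X)={1,2,3,4,7} D(V)={3,4,5,6} D(Y)={1,2,3,4,5,7}: X {1,2,3,4,7}->{1,2,3,4}; Y {1,2,3,4,5,7}->{4,5,7} => REVISION
Constraint 3 (Y + X = W) on D(Y)={4,5,7} D(X)={1,2,3,4} D(W)={1,2,4,6}: Y {4,5,7}->{4,5}; X {1,2,3,4}->{1,2}; W {1,2,4,6}->{6} => REVISION
Total revisions = 2

Answer: 2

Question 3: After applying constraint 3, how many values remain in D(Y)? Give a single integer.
Answer: 2

Derivation:
Constraint 1 (V != X) on D(V)={3,4,5,6} D(X)={1,2,3,4,7}: no change
Constraint 2 (X + V = Y) on D(X)={1,2,3,4,7} D(V)={3,4,5,6} D(Y)={1,2,3,4,5,7}: X {1,2,3,4,7}->{1,2,3,4}; Y {1,2,3,4,5,7}->{4,5,7}
Constraint 3 (Y + X = W) on D(Y)={4,5,7} D(X)={1,2,3,4} D(W)={1,2,4,6}: Y {4,5,7}->{4,5}; X {1,2,3,4}->{1,2}; W {1,2,4,6}->{6}
So after constraint 3: D(Y)={4,5}, size = 2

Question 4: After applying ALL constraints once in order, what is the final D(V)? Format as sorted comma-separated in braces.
Constraint 1 (V != X) on D(V)={3,4,5,6} D(X)={1,2,3,4,7}: no change
Constraint 2 (X + V = Y) on D(X)={1,2,3,4,7} D(V)={3,4,5,6} D(Y)={1,2,3,4,5,7}: X {1,2,3,4,7}->{1,2,3,4}; Y {1,2,3,4,5,7}->{4,5,7}
Constraint 3 (Y + X = W) on D(Y)={4,5,7} D(X)={1,2,3,4} D(W)={1,2,4,6}: Y {4,5,7}->{4,5}; X {1,2,3,4}->{1,2}; W {1,2,4,6}->{6}
So after all 3 constraints: D(V) = {3,4,5,6}

Answer: {3,4,5,6}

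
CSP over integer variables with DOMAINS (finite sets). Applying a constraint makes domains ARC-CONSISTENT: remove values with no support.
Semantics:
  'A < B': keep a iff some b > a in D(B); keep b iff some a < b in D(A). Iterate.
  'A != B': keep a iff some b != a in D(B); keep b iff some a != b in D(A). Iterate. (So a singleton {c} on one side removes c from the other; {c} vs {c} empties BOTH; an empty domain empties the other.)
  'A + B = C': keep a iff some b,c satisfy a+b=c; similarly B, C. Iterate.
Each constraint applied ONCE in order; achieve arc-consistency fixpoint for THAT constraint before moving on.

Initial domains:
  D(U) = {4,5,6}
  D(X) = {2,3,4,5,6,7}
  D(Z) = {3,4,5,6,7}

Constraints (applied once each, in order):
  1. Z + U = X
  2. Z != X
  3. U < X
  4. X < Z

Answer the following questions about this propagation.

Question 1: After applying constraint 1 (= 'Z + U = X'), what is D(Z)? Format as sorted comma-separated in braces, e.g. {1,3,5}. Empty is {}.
Answer: {3}

Derivation:
Constraint 1 (Z + U = X) on D(Z)={3,4,5,6,7} D(U)={4,5,6} D(X)={2,3,4,5,6,7}: Z {3,4,5,6,7}->{3}; U {4,5,6}->{4}; X {2,3,4,5,6,7}->{7}
So after constraint 1: D(Z) = {3}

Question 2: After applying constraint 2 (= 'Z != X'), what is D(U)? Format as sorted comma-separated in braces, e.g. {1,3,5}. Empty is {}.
Constraint 1 (Z + U = X) on D(Z)={3,4,5,6,7} D(U)={4,5,6} D(X)={2,3,4,5,6,7}: Z {3,4,5,6,7}->{3}; U {4,5,6}->{4}; X {2,3,4,5,6,7}->{7}
Constraint 2 (Z != X) on D(Z)={3} D(X)={7}: no change
So after constraint 2: D(U) = {4}

Answer: {4}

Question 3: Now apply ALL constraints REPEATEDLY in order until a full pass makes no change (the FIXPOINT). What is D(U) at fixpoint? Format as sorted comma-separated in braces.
Answer: {}

Derivation:
pass 0 (initial): D(U)={4,5,6}
pass 1: U {4,5,6}->{4}; X {2,3,4,5,6,7}->{}; Z {3,4,5,6,7}->{}
pass 2: U {4}->{}
pass 3: no change
Fixpoint after 3 passes: D(U) = {}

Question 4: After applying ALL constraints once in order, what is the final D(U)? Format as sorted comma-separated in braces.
Answer: {4}

Derivation:
Constraint 1 (Z + U = X) on D(Z)={3,4,5,6,7} D(U)={4,5,6} D(X)={2,3,4,5,6,7}: Z {3,4,5,6,7}->{3}; U {4,5,6}->{4}; X {2,3,4,5,6,7}->{7}
Constraint 2 (Z != X) on D(Z)={3} D(X)={7}: no change
Constraint 3 (U < X) on D(U)={4} D(X)={7}: no change
Constraint 4 (X < Z) on D(X)={7} D(Z)={3}: X {7}->{}; Z {3}->{}
So after all 4 constraints: D(U) = {4}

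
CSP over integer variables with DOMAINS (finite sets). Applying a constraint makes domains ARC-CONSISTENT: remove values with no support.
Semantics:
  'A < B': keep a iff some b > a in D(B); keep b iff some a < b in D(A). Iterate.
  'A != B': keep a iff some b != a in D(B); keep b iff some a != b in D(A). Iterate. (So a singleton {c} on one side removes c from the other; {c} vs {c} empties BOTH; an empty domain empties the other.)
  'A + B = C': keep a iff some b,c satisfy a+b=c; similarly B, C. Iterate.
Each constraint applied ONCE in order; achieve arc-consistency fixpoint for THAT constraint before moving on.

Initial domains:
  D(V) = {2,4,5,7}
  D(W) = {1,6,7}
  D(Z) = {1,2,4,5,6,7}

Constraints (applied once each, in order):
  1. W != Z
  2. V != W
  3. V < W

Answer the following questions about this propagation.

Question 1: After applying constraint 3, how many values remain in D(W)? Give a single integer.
Answer: 2

Derivation:
Constraint 1 (W != Z) on D(W)={1,6,7} D(Z)={1,2,4,5,6,7}: no change
Constraint 2 (V != W) on D(V)={2,4,5,7} D(W)={1,6,7}: no change
Constraint 3 (V < W) on D(V)={2,4,5,7} D(W)={1,6,7}: V {2,4,5,7}->{2,4,5}; W {1,6,7}->{6,7}
So after constraint 3: D(W)={6,7}, size = 2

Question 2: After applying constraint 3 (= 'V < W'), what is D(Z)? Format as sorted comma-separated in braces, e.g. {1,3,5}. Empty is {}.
Constraint 1 (W != Z) on D(W)={1,6,7} D(Z)={1,2,4,5,6,7}: no change
Constraint 2 (V != W) on D(V)={2,4,5,7} D(W)={1,6,7}: no change
Constraint 3 (V < W) on D(V)={2,4,5,7} D(W)={1,6,7}: V {2,4,5,7}->{2,4,5}; W {1,6,7}->{6,7}
So after constraint 3: D(Z) = {1,2,4,5,6,7}

Answer: {1,2,4,5,6,7}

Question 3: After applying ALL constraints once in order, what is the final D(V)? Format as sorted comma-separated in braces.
Answer: {2,4,5}

Derivation:
Constraint 1 (W != Z) on D(W)={1,6,7} D(Z)={1,2,4,5,6,7}: no change
Constraint 2 (V != W) on D(V)={2,4,5,7} D(W)={1,6,7}: no change
Constraint 3 (V < W) on D(V)={2,4,5,7} D(W)={1,6,7}: V {2,4,5,7}->{2,4,5}; W {1,6,7}->{6,7}
So after all 3 constraints: D(V) = {2,4,5}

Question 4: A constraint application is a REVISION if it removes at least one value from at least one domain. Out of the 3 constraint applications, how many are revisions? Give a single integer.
Answer: 1

Derivation:
Constraint 1 (W != Z) on D(W)={1,6,7} D(Z)={1,2,4,5,6,7}: no change => not a revision
Constraint 2 (V != W) on D(V)={2,4,5,7} D(W)={1,6,7}: no change => not a revision
Constraint 3 (V < W) on D(V)={2,4,5,7} D(W)={1,6,7}: V {2,4,5,7}->{2,4,5}; W {1,6,7}->{6,7} => REVISION
Total revisions = 1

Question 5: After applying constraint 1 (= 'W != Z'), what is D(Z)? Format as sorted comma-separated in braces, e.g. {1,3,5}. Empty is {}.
Answer: {1,2,4,5,6,7}

Derivation:
Constraint 1 (W != Z) on D(W)={1,6,7} D(Z)={1,2,4,5,6,7}: no change
So after constraint 1: D(Z) = {1,2,4,5,6,7}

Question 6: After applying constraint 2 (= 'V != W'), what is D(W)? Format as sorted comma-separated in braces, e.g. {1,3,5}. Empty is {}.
Answer: {1,6,7}

Derivation:
Constraint 1 (W != Z) on D(W)={1,6,7} D(Z)={1,2,4,5,6,7}: no change
Constraint 2 (V != W) on D(V)={2,4,5,7} D(W)={1,6,7}: no change
So after constraint 2: D(W) = {1,6,7}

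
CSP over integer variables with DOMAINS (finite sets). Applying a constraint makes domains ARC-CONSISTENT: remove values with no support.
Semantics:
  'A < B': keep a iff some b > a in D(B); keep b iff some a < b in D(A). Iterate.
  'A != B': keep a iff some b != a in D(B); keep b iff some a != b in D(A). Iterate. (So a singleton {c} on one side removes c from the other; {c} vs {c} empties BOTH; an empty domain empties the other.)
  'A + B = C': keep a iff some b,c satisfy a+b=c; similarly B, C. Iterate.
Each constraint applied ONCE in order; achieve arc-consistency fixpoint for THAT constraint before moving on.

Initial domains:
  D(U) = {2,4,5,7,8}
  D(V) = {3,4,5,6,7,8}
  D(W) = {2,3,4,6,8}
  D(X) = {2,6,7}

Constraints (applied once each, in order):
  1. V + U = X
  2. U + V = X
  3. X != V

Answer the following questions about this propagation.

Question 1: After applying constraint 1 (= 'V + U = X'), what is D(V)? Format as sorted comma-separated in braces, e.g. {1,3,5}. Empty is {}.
Answer: {3,4,5}

Derivation:
Constraint 1 (V + U = X) on D(V)={3,4,5,6,7,8} D(U)={2,4,5,7,8} D(X)={2,6,7}: V {3,4,5,6,7,8}->{3,4,5}; U {2,4,5,7,8}->{2,4}; X {2,6,7}->{6,7}
So after constraint 1: D(V) = {3,4,5}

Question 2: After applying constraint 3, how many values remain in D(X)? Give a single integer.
Constraint 1 (V + U = X) on D(V)={3,4,5,6,7,8} D(U)={2,4,5,7,8} D(X)={2,6,7}: V {3,4,5,6,7,8}->{3,4,5}; U {2,4,5,7,8}->{2,4}; X {2,6,7}->{6,7}
Constraint 2 (U + V = X) on D(U)={2,4} D(V)={3,4,5} D(X)={6,7}: no change
Constraint 3 (X != V) on D(X)={6,7} D(V)={3,4,5}: no change
So after constraint 3: D(X)={6,7}, size = 2

Answer: 2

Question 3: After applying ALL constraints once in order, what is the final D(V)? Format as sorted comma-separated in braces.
Constraint 1 (V + U = X) on D(V)={3,4,5,6,7,8} D(U)={2,4,5,7,8} D(X)={2,6,7}: V {3,4,5,6,7,8}->{3,4,5}; U {2,4,5,7,8}->{2,4}; X {2,6,7}->{6,7}
Constraint 2 (U + V = X) on D(U)={2,4} D(V)={3,4,5} D(X)={6,7}: no change
Constraint 3 (X != V) on D(X)={6,7} D(V)={3,4,5}: no change
So after all 3 constraints: D(V) = {3,4,5}

Answer: {3,4,5}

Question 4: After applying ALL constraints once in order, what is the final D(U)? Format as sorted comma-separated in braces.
Answer: {2,4}

Derivation:
Constraint 1 (V + U = X) on D(V)={3,4,5,6,7,8} D(U)={2,4,5,7,8} D(X)={2,6,7}: V {3,4,5,6,7,8}->{3,4,5}; U {2,4,5,7,8}->{2,4}; X {2,6,7}->{6,7}
Constraint 2 (U + V = X) on D(U)={2,4} D(V)={3,4,5} D(X)={6,7}: no change
Constraint 3 (X != V) on D(X)={6,7} D(V)={3,4,5}: no change
So after all 3 constraints: D(U) = {2,4}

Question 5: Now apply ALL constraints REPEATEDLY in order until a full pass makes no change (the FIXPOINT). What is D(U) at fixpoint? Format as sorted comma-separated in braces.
Answer: {2,4}

Derivation:
pass 0 (initial): D(U)={2,4,5,7,8}
pass 1: U {2,4,5,7,8}->{2,4}; V {3,4,5,6,7,8}->{3,4,5}; X {2,6,7}->{6,7}
pass 2: no change
Fixpoint after 2 passes: D(U) = {2,4}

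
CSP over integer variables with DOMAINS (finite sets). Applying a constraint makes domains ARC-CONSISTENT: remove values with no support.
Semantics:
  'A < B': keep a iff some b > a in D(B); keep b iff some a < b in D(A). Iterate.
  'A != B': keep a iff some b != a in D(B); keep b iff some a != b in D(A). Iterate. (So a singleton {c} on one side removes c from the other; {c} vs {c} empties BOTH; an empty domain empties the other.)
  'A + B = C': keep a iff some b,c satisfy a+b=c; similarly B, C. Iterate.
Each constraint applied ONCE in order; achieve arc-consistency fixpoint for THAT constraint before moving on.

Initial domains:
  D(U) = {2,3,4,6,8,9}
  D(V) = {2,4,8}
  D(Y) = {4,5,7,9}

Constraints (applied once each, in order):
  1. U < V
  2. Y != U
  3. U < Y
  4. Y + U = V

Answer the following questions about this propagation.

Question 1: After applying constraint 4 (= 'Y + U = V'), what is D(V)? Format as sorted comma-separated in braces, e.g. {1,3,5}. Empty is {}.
Constraint 1 (U < V) on D(U)={2,3,4,6,8,9} D(V)={2,4,8}: U {2,3,4,6,8,9}->{2,3,4,6}; V {2,4,8}->{4,8}
Constraint 2 (Y != U) on D(Y)={4,5,7,9} D(U)={2,3,4,6}: no change
Constraint 3 (U < Y) on D(U)={2,3,4,6} D(Y)={4,5,7,9}: no change
Constraint 4 (Y + U = V) on D(Y)={4,5,7,9} D(U)={2,3,4,6} D(V)={4,8}: Y {4,5,7,9}->{4,5}; U {2,3,4,6}->{3,4}; V {4,8}->{8}
So after constraint 4: D(V) = {8}

Answer: {8}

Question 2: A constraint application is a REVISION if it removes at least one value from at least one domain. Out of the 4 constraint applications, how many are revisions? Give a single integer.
Constraint 1 (U < V) on D(U)={2,3,4,6,8,9} D(V)={2,4,8}: U {2,3,4,6,8,9}->{2,3,4,6}; V {2,4,8}->{4,8} => REVISION
Constraint 2 (Y != U) on D(Y)={4,5,7,9} D(U)={2,3,4,6}: no change => not a revision
Constraint 3 (U < Y) on D(U)={2,3,4,6} D(Y)={4,5,7,9}: no change => not a revision
Constraint 4 (Y + U = V) on D(Y)={4,5,7,9} D(U)={2,3,4,6} D(V)={4,8}: Y {4,5,7,9}->{4,5}; U {2,3,4,6}->{3,4}; V {4,8}->{8} => REVISION
Total revisions = 2

Answer: 2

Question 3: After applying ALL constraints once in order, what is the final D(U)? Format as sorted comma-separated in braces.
Constraint 1 (U < V) on D(U)={2,3,4,6,8,9} D(V)={2,4,8}: U {2,3,4,6,8,9}->{2,3,4,6}; V {2,4,8}->{4,8}
Constraint 2 (Y != U) on D(Y)={4,5,7,9} D(U)={2,3,4,6}: no change
Constraint 3 (U < Y) on D(U)={2,3,4,6} D(Y)={4,5,7,9}: no change
Constraint 4 (Y + U = V) on D(Y)={4,5,7,9} D(U)={2,3,4,6} D(V)={4,8}: Y {4,5,7,9}->{4,5}; U {2,3,4,6}->{3,4}; V {4,8}->{8}
So after all 4 constraints: D(U) = {3,4}

Answer: {3,4}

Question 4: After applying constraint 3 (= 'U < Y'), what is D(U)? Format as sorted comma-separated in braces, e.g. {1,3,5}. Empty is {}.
Constraint 1 (U < V) on D(U)={2,3,4,6,8,9} D(V)={2,4,8}: U {2,3,4,6,8,9}->{2,3,4,6}; V {2,4,8}->{4,8}
Constraint 2 (Y != U) on D(Y)={4,5,7,9} D(U)={2,3,4,6}: no change
Constraint 3 (U < Y) on D(U)={2,3,4,6} D(Y)={4,5,7,9}: no change
So after constraint 3: D(U) = {2,3,4,6}

Answer: {2,3,4,6}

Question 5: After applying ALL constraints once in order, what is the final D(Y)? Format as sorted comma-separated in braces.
Constraint 1 (U < V) on D(U)={2,3,4,6,8,9} D(V)={2,4,8}: U {2,3,4,6,8,9}->{2,3,4,6}; V {2,4,8}->{4,8}
Constraint 2 (Y != U) on D(Y)={4,5,7,9} D(U)={2,3,4,6}: no change
Constraint 3 (U < Y) on D(U)={2,3,4,6} D(Y)={4,5,7,9}: no change
Constraint 4 (Y + U = V) on D(Y)={4,5,7,9} D(U)={2,3,4,6} D(V)={4,8}: Y {4,5,7,9}->{4,5}; U {2,3,4,6}->{3,4}; V {4,8}->{8}
So after all 4 constraints: D(Y) = {4,5}

Answer: {4,5}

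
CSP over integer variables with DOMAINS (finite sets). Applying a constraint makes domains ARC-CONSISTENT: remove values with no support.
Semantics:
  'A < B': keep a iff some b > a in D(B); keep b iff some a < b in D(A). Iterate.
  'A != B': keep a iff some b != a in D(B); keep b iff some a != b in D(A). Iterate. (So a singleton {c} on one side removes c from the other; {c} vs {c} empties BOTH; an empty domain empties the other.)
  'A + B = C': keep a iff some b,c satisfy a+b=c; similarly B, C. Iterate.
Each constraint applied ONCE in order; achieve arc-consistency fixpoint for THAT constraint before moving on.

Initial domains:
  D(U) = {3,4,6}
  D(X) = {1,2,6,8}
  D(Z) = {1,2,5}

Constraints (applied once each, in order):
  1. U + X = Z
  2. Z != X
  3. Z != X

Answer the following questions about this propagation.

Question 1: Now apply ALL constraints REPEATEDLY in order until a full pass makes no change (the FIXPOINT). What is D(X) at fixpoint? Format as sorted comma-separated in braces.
pass 0 (initial): D(X)={1,2,6,8}
pass 1: U {3,4,6}->{3,4}; X {1,2,6,8}->{1,2}; Z {1,2,5}->{5}
pass 2: no change
Fixpoint after 2 passes: D(X) = {1,2}

Answer: {1,2}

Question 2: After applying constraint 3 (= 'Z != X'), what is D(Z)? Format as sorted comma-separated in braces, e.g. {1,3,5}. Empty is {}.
Constraint 1 (U + X = Z) on D(U)={3,4,6} D(X)={1,2,6,8} D(Z)={1,2,5}: U {3,4,6}->{3,4}; X {1,2,6,8}->{1,2}; Z {1,2,5}->{5}
Constraint 2 (Z != X) on D(Z)={5} D(X)={1,2}: no change
Constraint 3 (Z != X) on D(Z)={5} D(X)={1,2}: no change
So after constraint 3: D(Z) = {5}

Answer: {5}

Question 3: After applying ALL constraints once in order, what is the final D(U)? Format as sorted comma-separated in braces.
Answer: {3,4}

Derivation:
Constraint 1 (U + X = Z) on D(U)={3,4,6} D(X)={1,2,6,8} D(Z)={1,2,5}: U {3,4,6}->{3,4}; X {1,2,6,8}->{1,2}; Z {1,2,5}->{5}
Constraint 2 (Z != X) on D(Z)={5} D(X)={1,2}: no change
Constraint 3 (Z != X) on D(Z)={5} D(X)={1,2}: no change
So after all 3 constraints: D(U) = {3,4}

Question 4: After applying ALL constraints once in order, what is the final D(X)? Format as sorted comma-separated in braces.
Answer: {1,2}

Derivation:
Constraint 1 (U + X = Z) on D(U)={3,4,6} D(X)={1,2,6,8} D(Z)={1,2,5}: U {3,4,6}->{3,4}; X {1,2,6,8}->{1,2}; Z {1,2,5}->{5}
Constraint 2 (Z != X) on D(Z)={5} D(X)={1,2}: no change
Constraint 3 (Z != X) on D(Z)={5} D(X)={1,2}: no change
So after all 3 constraints: D(X) = {1,2}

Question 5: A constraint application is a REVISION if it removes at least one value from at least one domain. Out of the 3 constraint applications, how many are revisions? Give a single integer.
Constraint 1 (U + X = Z) on D(U)={3,4,6} D(X)={1,2,6,8} D(Z)={1,2,5}: U {3,4,6}->{3,4}; X {1,2,6,8}->{1,2}; Z {1,2,5}->{5} => REVISION
Constraint 2 (Z != X) on D(Z)={5} D(X)={1,2}: no change => not a revision
Constraint 3 (Z != X) on D(Z)={5} D(X)={1,2}: no change => not a revision
Total revisions = 1

Answer: 1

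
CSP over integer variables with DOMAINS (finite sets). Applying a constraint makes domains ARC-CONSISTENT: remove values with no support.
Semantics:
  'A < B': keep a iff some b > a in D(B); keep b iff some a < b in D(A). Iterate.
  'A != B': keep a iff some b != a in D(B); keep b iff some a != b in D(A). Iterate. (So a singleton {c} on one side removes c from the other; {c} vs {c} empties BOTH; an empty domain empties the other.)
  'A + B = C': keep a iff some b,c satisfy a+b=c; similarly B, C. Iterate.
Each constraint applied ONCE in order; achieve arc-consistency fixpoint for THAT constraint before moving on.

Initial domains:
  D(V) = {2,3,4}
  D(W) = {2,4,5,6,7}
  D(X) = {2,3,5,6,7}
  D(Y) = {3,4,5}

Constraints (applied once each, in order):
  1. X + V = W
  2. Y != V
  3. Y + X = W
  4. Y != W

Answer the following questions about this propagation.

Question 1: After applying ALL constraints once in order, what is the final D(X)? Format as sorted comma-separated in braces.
Answer: {2,3}

Derivation:
Constraint 1 (X + V = W) on D(X)={2,3,5,6,7} D(V)={2,3,4} D(W)={2,4,5,6,7}: X {2,3,5,6,7}->{2,3,5}; W {2,4,5,6,7}->{4,5,6,7}
Constraint 2 (Y != V) on D(Y)={3,4,5} D(V)={2,3,4}: no change
Constraint 3 (Y + X = W) on D(Y)={3,4,5} D(X)={2,3,5} D(W)={4,5,6,7}: X {2,3,5}->{2,3}; W {4,5,6,7}->{5,6,7}
Constraint 4 (Y != W) on D(Y)={3,4,5} D(W)={5,6,7}: no change
So after all 4 constraints: D(X) = {2,3}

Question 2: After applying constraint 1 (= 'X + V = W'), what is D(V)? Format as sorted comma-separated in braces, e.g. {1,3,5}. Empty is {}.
Constraint 1 (X + V = W) on D(X)={2,3,5,6,7} D(V)={2,3,4} D(W)={2,4,5,6,7}: X {2,3,5,6,7}->{2,3,5}; W {2,4,5,6,7}->{4,5,6,7}
So after constraint 1: D(V) = {2,3,4}

Answer: {2,3,4}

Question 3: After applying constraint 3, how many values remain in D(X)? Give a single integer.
Constraint 1 (X + V = W) on D(X)={2,3,5,6,7} D(V)={2,3,4} D(W)={2,4,5,6,7}: X {2,3,5,6,7}->{2,3,5}; W {2,4,5,6,7}->{4,5,6,7}
Constraint 2 (Y != V) on D(Y)={3,4,5} D(V)={2,3,4}: no change
Constraint 3 (Y + X = W) on D(Y)={3,4,5} D(X)={2,3,5} D(W)={4,5,6,7}: X {2,3,5}->{2,3}; W {4,5,6,7}->{5,6,7}
So after constraint 3: D(X)={2,3}, size = 2

Answer: 2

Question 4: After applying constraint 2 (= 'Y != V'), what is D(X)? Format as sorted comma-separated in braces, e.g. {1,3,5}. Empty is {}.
Constraint 1 (X + V = W) on D(X)={2,3,5,6,7} D(V)={2,3,4} D(W)={2,4,5,6,7}: X {2,3,5,6,7}->{2,3,5}; W {2,4,5,6,7}->{4,5,6,7}
Constraint 2 (Y != V) on D(Y)={3,4,5} D(V)={2,3,4}: no change
So after constraint 2: D(X) = {2,3,5}

Answer: {2,3,5}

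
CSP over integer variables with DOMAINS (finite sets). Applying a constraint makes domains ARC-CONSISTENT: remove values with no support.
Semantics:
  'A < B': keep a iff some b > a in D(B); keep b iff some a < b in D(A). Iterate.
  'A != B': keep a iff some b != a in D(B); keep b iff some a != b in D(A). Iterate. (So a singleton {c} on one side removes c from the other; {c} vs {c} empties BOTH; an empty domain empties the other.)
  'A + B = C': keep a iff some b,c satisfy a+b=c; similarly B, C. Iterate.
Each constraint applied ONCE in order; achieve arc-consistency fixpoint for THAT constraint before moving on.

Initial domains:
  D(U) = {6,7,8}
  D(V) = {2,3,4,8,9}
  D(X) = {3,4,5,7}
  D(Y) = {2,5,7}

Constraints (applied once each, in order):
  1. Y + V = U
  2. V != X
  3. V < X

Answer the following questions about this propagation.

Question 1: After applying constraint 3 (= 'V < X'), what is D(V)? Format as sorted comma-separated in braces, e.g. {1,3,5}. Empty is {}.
Answer: {2,3,4}

Derivation:
Constraint 1 (Y + V = U) on D(Y)={2,5,7} D(V)={2,3,4,8,9} D(U)={6,7,8}: Y {2,5,7}->{2,5}; V {2,3,4,8,9}->{2,3,4}
Constraint 2 (V != X) on D(V)={2,3,4} D(X)={3,4,5,7}: no change
Constraint 3 (V < X) on D(V)={2,3,4} D(X)={3,4,5,7}: no change
So after constraint 3: D(V) = {2,3,4}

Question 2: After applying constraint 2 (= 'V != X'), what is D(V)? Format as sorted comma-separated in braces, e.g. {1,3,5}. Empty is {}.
Answer: {2,3,4}

Derivation:
Constraint 1 (Y + V = U) on D(Y)={2,5,7} D(V)={2,3,4,8,9} D(U)={6,7,8}: Y {2,5,7}->{2,5}; V {2,3,4,8,9}->{2,3,4}
Constraint 2 (V != X) on D(V)={2,3,4} D(X)={3,4,5,7}: no change
So after constraint 2: D(V) = {2,3,4}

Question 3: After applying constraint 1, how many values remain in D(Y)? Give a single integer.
Constraint 1 (Y + V = U) on D(Y)={2,5,7} D(V)={2,3,4,8,9} D(U)={6,7,8}: Y {2,5,7}->{2,5}; V {2,3,4,8,9}->{2,3,4}
So after constraint 1: D(Y)={2,5}, size = 2

Answer: 2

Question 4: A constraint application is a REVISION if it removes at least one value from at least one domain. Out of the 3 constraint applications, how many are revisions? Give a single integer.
Answer: 1

Derivation:
Constraint 1 (Y + V = U) on D(Y)={2,5,7} D(V)={2,3,4,8,9} D(U)={6,7,8}: Y {2,5,7}->{2,5}; V {2,3,4,8,9}->{2,3,4} => REVISION
Constraint 2 (V != X) on D(V)={2,3,4} D(X)={3,4,5,7}: no change => not a revision
Constraint 3 (V < X) on D(V)={2,3,4} D(X)={3,4,5,7}: no change => not a revision
Total revisions = 1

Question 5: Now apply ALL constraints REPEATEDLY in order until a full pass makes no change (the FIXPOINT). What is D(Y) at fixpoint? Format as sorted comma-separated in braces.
Answer: {2,5}

Derivation:
pass 0 (initial): D(Y)={2,5,7}
pass 1: V {2,3,4,8,9}->{2,3,4}; Y {2,5,7}->{2,5}
pass 2: no change
Fixpoint after 2 passes: D(Y) = {2,5}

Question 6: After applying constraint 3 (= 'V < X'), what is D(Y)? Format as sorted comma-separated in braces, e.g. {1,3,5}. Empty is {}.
Answer: {2,5}

Derivation:
Constraint 1 (Y + V = U) on D(Y)={2,5,7} D(V)={2,3,4,8,9} D(U)={6,7,8}: Y {2,5,7}->{2,5}; V {2,3,4,8,9}->{2,3,4}
Constraint 2 (V != X) on D(V)={2,3,4} D(X)={3,4,5,7}: no change
Constraint 3 (V < X) on D(V)={2,3,4} D(X)={3,4,5,7}: no change
So after constraint 3: D(Y) = {2,5}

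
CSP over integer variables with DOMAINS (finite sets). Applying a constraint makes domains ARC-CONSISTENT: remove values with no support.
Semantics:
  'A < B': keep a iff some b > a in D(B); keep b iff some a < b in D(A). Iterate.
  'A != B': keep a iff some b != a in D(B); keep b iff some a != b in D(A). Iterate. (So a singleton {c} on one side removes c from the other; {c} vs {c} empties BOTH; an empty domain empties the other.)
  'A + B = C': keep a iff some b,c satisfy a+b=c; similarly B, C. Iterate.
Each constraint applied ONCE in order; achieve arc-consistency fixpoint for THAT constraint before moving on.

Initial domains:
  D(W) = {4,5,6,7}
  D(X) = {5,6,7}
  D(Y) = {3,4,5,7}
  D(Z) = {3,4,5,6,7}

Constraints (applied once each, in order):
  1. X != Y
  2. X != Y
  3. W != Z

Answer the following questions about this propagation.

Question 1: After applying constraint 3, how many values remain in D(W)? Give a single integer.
Constraint 1 (X != Y) on D(X)={5,6,7} D(Y)={3,4,5,7}: no change
Constraint 2 (X != Y) on D(X)={5,6,7} D(Y)={3,4,5,7}: no change
Constraint 3 (W != Z) on D(W)={4,5,6,7} D(Z)={3,4,5,6,7}: no change
So after constraint 3: D(W)={4,5,6,7}, size = 4

Answer: 4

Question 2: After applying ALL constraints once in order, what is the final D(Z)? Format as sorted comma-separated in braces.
Constraint 1 (X != Y) on D(X)={5,6,7} D(Y)={3,4,5,7}: no change
Constraint 2 (X != Y) on D(X)={5,6,7} D(Y)={3,4,5,7}: no change
Constraint 3 (W != Z) on D(W)={4,5,6,7} D(Z)={3,4,5,6,7}: no change
So after all 3 constraints: D(Z) = {3,4,5,6,7}

Answer: {3,4,5,6,7}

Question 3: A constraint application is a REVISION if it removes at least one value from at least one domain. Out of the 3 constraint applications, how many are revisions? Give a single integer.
Constraint 1 (X != Y) on D(X)={5,6,7} D(Y)={3,4,5,7}: no change => not a revision
Constraint 2 (X != Y) on D(X)={5,6,7} D(Y)={3,4,5,7}: no change => not a revision
Constraint 3 (W != Z) on D(W)={4,5,6,7} D(Z)={3,4,5,6,7}: no change => not a revision
Total revisions = 0

Answer: 0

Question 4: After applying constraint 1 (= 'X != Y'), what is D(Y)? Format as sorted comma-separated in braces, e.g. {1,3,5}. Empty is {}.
Constraint 1 (X != Y) on D(X)={5,6,7} D(Y)={3,4,5,7}: no change
So after constraint 1: D(Y) = {3,4,5,7}

Answer: {3,4,5,7}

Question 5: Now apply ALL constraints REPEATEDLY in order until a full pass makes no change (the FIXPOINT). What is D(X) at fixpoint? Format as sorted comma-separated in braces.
Answer: {5,6,7}

Derivation:
pass 0 (initial): D(X)={5,6,7}
pass 1: no change
Fixpoint after 1 passes: D(X) = {5,6,7}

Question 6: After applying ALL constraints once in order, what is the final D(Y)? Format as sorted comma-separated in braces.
Constraint 1 (X != Y) on D(X)={5,6,7} D(Y)={3,4,5,7}: no change
Constraint 2 (X != Y) on D(X)={5,6,7} D(Y)={3,4,5,7}: no change
Constraint 3 (W != Z) on D(W)={4,5,6,7} D(Z)={3,4,5,6,7}: no change
So after all 3 constraints: D(Y) = {3,4,5,7}

Answer: {3,4,5,7}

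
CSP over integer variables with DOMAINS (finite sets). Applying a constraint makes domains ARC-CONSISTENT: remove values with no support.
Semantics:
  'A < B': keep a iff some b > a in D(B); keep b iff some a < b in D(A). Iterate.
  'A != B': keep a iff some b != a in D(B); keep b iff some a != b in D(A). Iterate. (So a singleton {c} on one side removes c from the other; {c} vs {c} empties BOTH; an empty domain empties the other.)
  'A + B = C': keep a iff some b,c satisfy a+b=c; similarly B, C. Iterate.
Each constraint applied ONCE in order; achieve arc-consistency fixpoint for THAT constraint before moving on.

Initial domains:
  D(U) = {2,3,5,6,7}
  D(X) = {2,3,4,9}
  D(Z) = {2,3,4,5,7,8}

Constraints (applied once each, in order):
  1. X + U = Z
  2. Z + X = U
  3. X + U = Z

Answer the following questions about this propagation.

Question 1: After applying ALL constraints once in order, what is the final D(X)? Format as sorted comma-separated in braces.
Answer: {}

Derivation:
Constraint 1 (X + U = Z) on D(X)={2,3,4,9} D(U)={2,3,5,6,7} D(Z)={2,3,4,5,7,8}: X {2,3,4,9}->{2,3,4}; U {2,3,5,6,7}->{2,3,5,6}; Z {2,3,4,5,7,8}->{4,5,7,8}
Constraint 2 (Z + X = U) on D(Z)={4,5,7,8} D(X)={2,3,4} D(U)={2,3,5,6}: Z {4,5,7,8}->{4}; X {2,3,4}->{2}; U {2,3,5,6}->{6}
Constraint 3 (X + U = Z) on D(X)={2} D(U)={6} D(Z)={4}: X {2}->{}; U {6}->{}; Z {4}->{}
So after all 3 constraints: D(X) = {}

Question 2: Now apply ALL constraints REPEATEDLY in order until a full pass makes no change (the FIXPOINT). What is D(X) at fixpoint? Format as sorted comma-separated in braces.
Answer: {}

Derivation:
pass 0 (initial): D(X)={2,3,4,9}
pass 1: U {2,3,5,6,7}->{}; X {2,3,4,9}->{}; Z {2,3,4,5,7,8}->{}
pass 2: no change
Fixpoint after 2 passes: D(X) = {}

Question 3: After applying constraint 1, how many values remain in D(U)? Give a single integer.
Answer: 4

Derivation:
Constraint 1 (X + U = Z) on D(X)={2,3,4,9} D(U)={2,3,5,6,7} D(Z)={2,3,4,5,7,8}: X {2,3,4,9}->{2,3,4}; U {2,3,5,6,7}->{2,3,5,6}; Z {2,3,4,5,7,8}->{4,5,7,8}
So after constraint 1: D(U)={2,3,5,6}, size = 4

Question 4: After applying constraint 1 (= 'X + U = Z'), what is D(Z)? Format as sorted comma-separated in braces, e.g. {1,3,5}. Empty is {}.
Answer: {4,5,7,8}

Derivation:
Constraint 1 (X + U = Z) on D(X)={2,3,4,9} D(U)={2,3,5,6,7} D(Z)={2,3,4,5,7,8}: X {2,3,4,9}->{2,3,4}; U {2,3,5,6,7}->{2,3,5,6}; Z {2,3,4,5,7,8}->{4,5,7,8}
So after constraint 1: D(Z) = {4,5,7,8}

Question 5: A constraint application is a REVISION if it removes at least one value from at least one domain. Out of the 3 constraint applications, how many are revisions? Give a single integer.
Constraint 1 (X + U = Z) on D(X)={2,3,4,9} D(U)={2,3,5,6,7} D(Z)={2,3,4,5,7,8}: X {2,3,4,9}->{2,3,4}; U {2,3,5,6,7}->{2,3,5,6}; Z {2,3,4,5,7,8}->{4,5,7,8} => REVISION
Constraint 2 (Z + X = U) on D(Z)={4,5,7,8} D(X)={2,3,4} D(U)={2,3,5,6}: Z {4,5,7,8}->{4}; X {2,3,4}->{2}; U {2,3,5,6}->{6} => REVISION
Constraint 3 (X + U = Z) on D(X)={2} D(U)={6} D(Z)={4}: X {2}->{}; U {6}->{}; Z {4}->{} => REVISION
Total revisions = 3

Answer: 3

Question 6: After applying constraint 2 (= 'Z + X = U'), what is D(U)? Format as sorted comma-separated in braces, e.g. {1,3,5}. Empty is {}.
Answer: {6}

Derivation:
Constraint 1 (X + U = Z) on D(X)={2,3,4,9} D(U)={2,3,5,6,7} D(Z)={2,3,4,5,7,8}: X {2,3,4,9}->{2,3,4}; U {2,3,5,6,7}->{2,3,5,6}; Z {2,3,4,5,7,8}->{4,5,7,8}
Constraint 2 (Z + X = U) on D(Z)={4,5,7,8} D(X)={2,3,4} D(U)={2,3,5,6}: Z {4,5,7,8}->{4}; X {2,3,4}->{2}; U {2,3,5,6}->{6}
So after constraint 2: D(U) = {6}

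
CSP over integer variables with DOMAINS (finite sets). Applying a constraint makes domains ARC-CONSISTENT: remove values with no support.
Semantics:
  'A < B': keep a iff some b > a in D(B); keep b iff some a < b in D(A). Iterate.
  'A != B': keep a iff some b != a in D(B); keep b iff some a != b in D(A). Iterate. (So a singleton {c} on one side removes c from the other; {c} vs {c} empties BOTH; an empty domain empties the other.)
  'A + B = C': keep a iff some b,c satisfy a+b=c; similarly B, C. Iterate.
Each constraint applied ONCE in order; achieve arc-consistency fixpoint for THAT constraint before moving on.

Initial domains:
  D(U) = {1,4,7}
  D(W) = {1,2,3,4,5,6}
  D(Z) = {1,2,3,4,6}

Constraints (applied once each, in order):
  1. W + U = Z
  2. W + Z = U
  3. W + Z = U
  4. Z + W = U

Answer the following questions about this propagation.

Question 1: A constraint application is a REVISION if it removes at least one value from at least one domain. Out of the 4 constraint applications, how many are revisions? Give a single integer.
Answer: 2

Derivation:
Constraint 1 (W + U = Z) on D(W)={1,2,3,4,5,6} D(U)={1,4,7} D(Z)={1,2,3,4,6}: W {1,2,3,4,5,6}->{1,2,3,5}; U {1,4,7}->{1,4}; Z {1,2,3,4,6}->{2,3,4,6} => REVISION
Constraint 2 (W + Z = U) on D(W)={1,2,3,5} D(Z)={2,3,4,6} D(U)={1,4}: W {1,2,3,5}->{1,2}; Z {2,3,4,6}->{2,3}; U {1,4}->{4} => REVISION
Constraint 3 (W + Z = U) on D(W)={1,2} D(Z)={2,3} D(U)={4}: no change => not a revision
Constraint 4 (Z + W = U) on D(Z)={2,3} D(W)={1,2} D(U)={4}: no change => not a revision
Total revisions = 2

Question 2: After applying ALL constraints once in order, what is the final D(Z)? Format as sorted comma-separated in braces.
Constraint 1 (W + U = Z) on D(W)={1,2,3,4,5,6} D(U)={1,4,7} D(Z)={1,2,3,4,6}: W {1,2,3,4,5,6}->{1,2,3,5}; U {1,4,7}->{1,4}; Z {1,2,3,4,6}->{2,3,4,6}
Constraint 2 (W + Z = U) on D(W)={1,2,3,5} D(Z)={2,3,4,6} D(U)={1,4}: W {1,2,3,5}->{1,2}; Z {2,3,4,6}->{2,3}; U {1,4}->{4}
Constraint 3 (W + Z = U) on D(W)={1,2} D(Z)={2,3} D(U)={4}: no change
Constraint 4 (Z + W = U) on D(Z)={2,3} D(W)={1,2} D(U)={4}: no change
So after all 4 constraints: D(Z) = {2,3}

Answer: {2,3}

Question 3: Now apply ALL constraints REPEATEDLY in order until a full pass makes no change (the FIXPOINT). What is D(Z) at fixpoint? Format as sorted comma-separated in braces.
pass 0 (initial): D(Z)={1,2,3,4,6}
pass 1: U {1,4,7}->{4}; W {1,2,3,4,5,6}->{1,2}; Z {1,2,3,4,6}->{2,3}
pass 2: U {4}->{}; W {1,2}->{}; Z {2,3}->{}
pass 3: no change
Fixpoint after 3 passes: D(Z) = {}

Answer: {}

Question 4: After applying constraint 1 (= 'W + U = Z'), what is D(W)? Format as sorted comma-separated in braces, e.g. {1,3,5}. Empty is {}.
Answer: {1,2,3,5}

Derivation:
Constraint 1 (W + U = Z) on D(W)={1,2,3,4,5,6} D(U)={1,4,7} D(Z)={1,2,3,4,6}: W {1,2,3,4,5,6}->{1,2,3,5}; U {1,4,7}->{1,4}; Z {1,2,3,4,6}->{2,3,4,6}
So after constraint 1: D(W) = {1,2,3,5}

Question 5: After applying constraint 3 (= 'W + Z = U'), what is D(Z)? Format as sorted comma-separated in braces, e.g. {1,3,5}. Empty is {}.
Answer: {2,3}

Derivation:
Constraint 1 (W + U = Z) on D(W)={1,2,3,4,5,6} D(U)={1,4,7} D(Z)={1,2,3,4,6}: W {1,2,3,4,5,6}->{1,2,3,5}; U {1,4,7}->{1,4}; Z {1,2,3,4,6}->{2,3,4,6}
Constraint 2 (W + Z = U) on D(W)={1,2,3,5} D(Z)={2,3,4,6} D(U)={1,4}: W {1,2,3,5}->{1,2}; Z {2,3,4,6}->{2,3}; U {1,4}->{4}
Constraint 3 (W + Z = U) on D(W)={1,2} D(Z)={2,3} D(U)={4}: no change
So after constraint 3: D(Z) = {2,3}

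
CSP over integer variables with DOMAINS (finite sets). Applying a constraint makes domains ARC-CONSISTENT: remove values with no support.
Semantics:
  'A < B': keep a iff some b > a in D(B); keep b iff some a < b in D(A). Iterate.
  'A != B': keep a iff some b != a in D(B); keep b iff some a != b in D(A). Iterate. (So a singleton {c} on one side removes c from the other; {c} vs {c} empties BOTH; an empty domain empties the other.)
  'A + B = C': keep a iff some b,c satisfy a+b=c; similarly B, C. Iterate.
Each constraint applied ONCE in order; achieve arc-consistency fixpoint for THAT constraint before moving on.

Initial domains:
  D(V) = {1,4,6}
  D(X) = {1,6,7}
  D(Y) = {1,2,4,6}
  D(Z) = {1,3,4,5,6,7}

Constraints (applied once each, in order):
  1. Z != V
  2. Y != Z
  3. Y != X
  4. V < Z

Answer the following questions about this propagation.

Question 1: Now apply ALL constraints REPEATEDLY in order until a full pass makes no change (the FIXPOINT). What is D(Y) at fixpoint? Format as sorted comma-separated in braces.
Answer: {1,2,4,6}

Derivation:
pass 0 (initial): D(Y)={1,2,4,6}
pass 1: Z {1,3,4,5,6,7}->{3,4,5,6,7}
pass 2: no change
Fixpoint after 2 passes: D(Y) = {1,2,4,6}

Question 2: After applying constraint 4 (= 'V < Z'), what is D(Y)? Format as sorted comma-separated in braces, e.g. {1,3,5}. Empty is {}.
Constraint 1 (Z != V) on D(Z)={1,3,4,5,6,7} D(V)={1,4,6}: no change
Constraint 2 (Y != Z) on D(Y)={1,2,4,6} D(Z)={1,3,4,5,6,7}: no change
Constraint 3 (Y != X) on D(Y)={1,2,4,6} D(X)={1,6,7}: no change
Constraint 4 (V < Z) on D(V)={1,4,6} D(Z)={1,3,4,5,6,7}: Z {1,3,4,5,6,7}->{3,4,5,6,7}
So after constraint 4: D(Y) = {1,2,4,6}

Answer: {1,2,4,6}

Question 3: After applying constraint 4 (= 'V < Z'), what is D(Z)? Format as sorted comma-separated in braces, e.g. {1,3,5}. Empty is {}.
Constraint 1 (Z != V) on D(Z)={1,3,4,5,6,7} D(V)={1,4,6}: no change
Constraint 2 (Y != Z) on D(Y)={1,2,4,6} D(Z)={1,3,4,5,6,7}: no change
Constraint 3 (Y != X) on D(Y)={1,2,4,6} D(X)={1,6,7}: no change
Constraint 4 (V < Z) on D(V)={1,4,6} D(Z)={1,3,4,5,6,7}: Z {1,3,4,5,6,7}->{3,4,5,6,7}
So after constraint 4: D(Z) = {3,4,5,6,7}

Answer: {3,4,5,6,7}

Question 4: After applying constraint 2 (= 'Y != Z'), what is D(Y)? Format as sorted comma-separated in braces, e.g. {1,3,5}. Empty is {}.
Constraint 1 (Z != V) on D(Z)={1,3,4,5,6,7} D(V)={1,4,6}: no change
Constraint 2 (Y != Z) on D(Y)={1,2,4,6} D(Z)={1,3,4,5,6,7}: no change
So after constraint 2: D(Y) = {1,2,4,6}

Answer: {1,2,4,6}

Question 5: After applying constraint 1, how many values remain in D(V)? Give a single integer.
Answer: 3

Derivation:
Constraint 1 (Z != V) on D(Z)={1,3,4,5,6,7} D(V)={1,4,6}: no change
So after constraint 1: D(V)={1,4,6}, size = 3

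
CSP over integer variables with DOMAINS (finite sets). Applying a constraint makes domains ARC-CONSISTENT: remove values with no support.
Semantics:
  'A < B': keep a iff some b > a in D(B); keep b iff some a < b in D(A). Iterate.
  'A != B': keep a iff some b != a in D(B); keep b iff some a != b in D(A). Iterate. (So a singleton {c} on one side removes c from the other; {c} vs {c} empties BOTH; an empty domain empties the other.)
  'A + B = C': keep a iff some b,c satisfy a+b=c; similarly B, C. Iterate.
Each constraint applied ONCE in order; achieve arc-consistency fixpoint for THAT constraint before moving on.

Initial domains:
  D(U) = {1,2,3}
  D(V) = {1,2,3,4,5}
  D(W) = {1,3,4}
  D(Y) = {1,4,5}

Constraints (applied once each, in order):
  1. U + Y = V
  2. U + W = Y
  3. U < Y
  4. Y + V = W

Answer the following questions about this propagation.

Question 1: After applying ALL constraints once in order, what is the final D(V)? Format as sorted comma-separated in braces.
Answer: {}

Derivation:
Constraint 1 (U + Y = V) on D(U)={1,2,3} D(Y)={1,4,5} D(V)={1,2,3,4,5}: Y {1,4,5}->{1,4}; V {1,2,3,4,5}->{2,3,4,5}
Constraint 2 (U + W = Y) on D(U)={1,2,3} D(W)={1,3,4} D(Y)={1,4}: U {1,2,3}->{1,3}; W {1,3,4}->{1,3}; Y {1,4}->{4}
Constraint 3 (U < Y) on D(U)={1,3} D(Y)={4}: no change
Constraint 4 (Y + V = W) on D(Y)={4} D(V)={2,3,4,5} D(W)={1,3}: Y {4}->{}; V {2,3,4,5}->{}; W {1,3}->{}
So after all 4 constraints: D(V) = {}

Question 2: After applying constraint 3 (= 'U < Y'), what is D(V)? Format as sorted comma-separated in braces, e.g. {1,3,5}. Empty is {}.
Constraint 1 (U + Y = V) on D(U)={1,2,3} D(Y)={1,4,5} D(V)={1,2,3,4,5}: Y {1,4,5}->{1,4}; V {1,2,3,4,5}->{2,3,4,5}
Constraint 2 (U + W = Y) on D(U)={1,2,3} D(W)={1,3,4} D(Y)={1,4}: U {1,2,3}->{1,3}; W {1,3,4}->{1,3}; Y {1,4}->{4}
Constraint 3 (U < Y) on D(U)={1,3} D(Y)={4}: no change
So after constraint 3: D(V) = {2,3,4,5}

Answer: {2,3,4,5}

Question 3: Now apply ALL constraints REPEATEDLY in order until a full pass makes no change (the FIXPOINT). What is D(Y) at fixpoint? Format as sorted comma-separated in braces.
pass 0 (initial): D(Y)={1,4,5}
pass 1: U {1,2,3}->{1,3}; V {1,2,3,4,5}->{}; W {1,3,4}->{}; Y {1,4,5}->{}
pass 2: U {1,3}->{}
pass 3: no change
Fixpoint after 3 passes: D(Y) = {}

Answer: {}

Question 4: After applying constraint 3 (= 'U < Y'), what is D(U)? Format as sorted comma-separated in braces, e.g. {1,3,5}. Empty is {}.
Constraint 1 (U + Y = V) on D(U)={1,2,3} D(Y)={1,4,5} D(V)={1,2,3,4,5}: Y {1,4,5}->{1,4}; V {1,2,3,4,5}->{2,3,4,5}
Constraint 2 (U + W = Y) on D(U)={1,2,3} D(W)={1,3,4} D(Y)={1,4}: U {1,2,3}->{1,3}; W {1,3,4}->{1,3}; Y {1,4}->{4}
Constraint 3 (U < Y) on D(U)={1,3} D(Y)={4}: no change
So after constraint 3: D(U) = {1,3}

Answer: {1,3}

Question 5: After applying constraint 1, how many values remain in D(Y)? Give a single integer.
Answer: 2

Derivation:
Constraint 1 (U + Y = V) on D(U)={1,2,3} D(Y)={1,4,5} D(V)={1,2,3,4,5}: Y {1,4,5}->{1,4}; V {1,2,3,4,5}->{2,3,4,5}
So after constraint 1: D(Y)={1,4}, size = 2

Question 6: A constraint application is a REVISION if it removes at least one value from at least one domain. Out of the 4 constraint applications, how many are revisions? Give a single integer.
Answer: 3

Derivation:
Constraint 1 (U + Y = V) on D(U)={1,2,3} D(Y)={1,4,5} D(V)={1,2,3,4,5}: Y {1,4,5}->{1,4}; V {1,2,3,4,5}->{2,3,4,5} => REVISION
Constraint 2 (U + W = Y) on D(U)={1,2,3} D(W)={1,3,4} D(Y)={1,4}: U {1,2,3}->{1,3}; W {1,3,4}->{1,3}; Y {1,4}->{4} => REVISION
Constraint 3 (U < Y) on D(U)={1,3} D(Y)={4}: no change => not a revision
Constraint 4 (Y + V = W) on D(Y)={4} D(V)={2,3,4,5} D(W)={1,3}: Y {4}->{}; V {2,3,4,5}->{}; W {1,3}->{} => REVISION
Total revisions = 3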